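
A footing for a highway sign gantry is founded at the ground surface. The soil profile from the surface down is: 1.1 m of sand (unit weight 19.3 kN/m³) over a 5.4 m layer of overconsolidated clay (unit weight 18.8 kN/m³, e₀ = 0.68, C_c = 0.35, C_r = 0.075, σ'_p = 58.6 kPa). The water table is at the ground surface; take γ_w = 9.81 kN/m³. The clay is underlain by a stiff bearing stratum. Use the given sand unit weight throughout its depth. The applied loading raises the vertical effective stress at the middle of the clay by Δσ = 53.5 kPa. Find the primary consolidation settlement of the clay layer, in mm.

S_c ≈ 255 mm

Mid-depth of clay below the ground surface: z = 1.1 + 5.4/2 = 3.8 m.
Total vertical stress at mid-clay: σ_v = 19.3×1.1 + 18.8×2.7 = 71.99 kPa.
Pore pressure: u = 9.81×(3.8 − 0) = 37.278 kPa.
Initial effective stress: σ'_0 = σ_v − u = 71.99 − 37.278 = 34.712 kPa.
Final effective stress: σ'_f = 34.712 + 53.5 = 88.212 kPa.
σ'_f = 88.212 > σ'_p = 58.6 kPa, so the stress path crosses the preconsolidation pressure — recompression up to σ'_p, then virgin compression beyond:
S_c = H/(1+e₀)·[C_r·log₁₀(σ'_p/σ'_0) + C_c·log₁₀(σ'_f/σ'_p)]
    = 5.4/1.68 × [0.075×log₁₀(58.6/34.712) + 0.35×log₁₀(88.212/58.6)]
    = 3.2143 × [0.017056 + 0.062171] = 0.2547 m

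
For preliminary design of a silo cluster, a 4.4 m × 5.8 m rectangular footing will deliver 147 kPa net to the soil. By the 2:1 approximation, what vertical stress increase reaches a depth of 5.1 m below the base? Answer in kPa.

By the 2:1 method the load spreads at 1 horizontal : 2 vertical, so at depth z the loaded area has grown by z in each plan dimension:
Δσ = qBL/((B+z)(L+z)) = 147×4.4×5.8/((4.4+5.1)(5.8+5.1)) = 36.228 kPa

Δσ_z ≈ 36.2 kPa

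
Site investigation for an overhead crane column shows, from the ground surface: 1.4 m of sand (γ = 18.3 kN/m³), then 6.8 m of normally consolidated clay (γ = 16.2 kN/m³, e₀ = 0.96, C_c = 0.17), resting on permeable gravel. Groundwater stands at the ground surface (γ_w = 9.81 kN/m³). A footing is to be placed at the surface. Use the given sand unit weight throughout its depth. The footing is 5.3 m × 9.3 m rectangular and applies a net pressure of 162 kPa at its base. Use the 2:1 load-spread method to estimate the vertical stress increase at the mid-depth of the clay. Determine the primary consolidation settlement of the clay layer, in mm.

Mid-depth of clay below the ground surface: z = 1.4 + 6.8/2 = 4.8 m.
Total vertical stress at mid-clay: σ_v = 18.3×1.4 + 16.2×3.4 = 80.7 kPa.
Pore pressure: u = 9.81×(4.8 − 0) = 47.088 kPa.
Initial effective stress: σ'_0 = σ_v − u = 80.7 − 47.088 = 33.612 kPa.
Stress increase at mid-clay by the 2:1 spreading method:
Δσ = qBL/((B+z)(L+z)) = 162×5.3×9.3/((5.3+4.8)(9.3+4.8)) = 56.07 kPa
Final effective stress: σ'_f = σ'_0 + Δσ = 33.612 + 56.07 = 89.682 kPa.
Normally consolidated clay, so the full stress increment lies on the virgin compression line:
S_c = C_c·H/(1+e₀)·log₁₀(σ'_f/σ'_0) = 0.17×6.8/(1+0.96)×log₁₀(89.682/33.612)
    = 0.5898 × 0.42621 = 0.2514 m

S_c ≈ 251 mm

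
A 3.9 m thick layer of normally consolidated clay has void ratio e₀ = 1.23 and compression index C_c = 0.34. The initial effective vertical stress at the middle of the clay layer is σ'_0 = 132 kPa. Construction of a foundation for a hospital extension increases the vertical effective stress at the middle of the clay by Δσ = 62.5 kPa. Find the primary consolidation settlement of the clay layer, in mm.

S_c ≈ 100 mm

Final effective stress: σ'_f = σ'_0 + Δσ = 132 + 62.5 = 194.5 kPa.
Normally consolidated clay, so the full stress increment lies on the virgin compression line:
S_c = C_c·H/(1+e₀)·log₁₀(σ'_f/σ'_0) = 0.34×3.9/(1+1.23)×log₁₀(194.5/132)
    = 0.59462 × 0.16835 = 0.1001 m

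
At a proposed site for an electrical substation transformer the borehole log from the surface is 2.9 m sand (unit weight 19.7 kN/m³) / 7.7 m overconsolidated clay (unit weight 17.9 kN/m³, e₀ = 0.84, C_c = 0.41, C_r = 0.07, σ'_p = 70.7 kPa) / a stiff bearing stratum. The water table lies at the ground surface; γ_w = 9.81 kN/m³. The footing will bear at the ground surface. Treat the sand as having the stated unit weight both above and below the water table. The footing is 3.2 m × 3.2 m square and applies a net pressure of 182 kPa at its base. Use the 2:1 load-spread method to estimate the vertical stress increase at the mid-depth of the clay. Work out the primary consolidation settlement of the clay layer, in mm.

S_c ≈ 101 mm

Mid-depth of clay below the ground surface: z = 2.9 + 7.7/2 = 6.75 m.
Total vertical stress at mid-clay: σ_v = 19.7×2.9 + 17.9×3.85 = 126.04 kPa.
Pore pressure: u = 9.81×(6.75 − 0) = 66.218 kPa.
Initial effective stress: σ'_0 = σ_v − u = 126.04 − 66.218 = 59.822 kPa.
Stress increase at mid-clay by the 2:1 spreading method:
Δσ = qBL/((B+z)(L+z)) = 182×3.2×3.2/((3.2+6.75)(3.2+6.75)) = 18.825 kPa
Final effective stress: σ'_f = 59.822 + 18.825 = 78.647 kPa.
σ'_f = 78.647 > σ'_p = 70.7 kPa, so the stress path crosses the preconsolidation pressure — recompression up to σ'_p, then virgin compression beyond:
S_c = H/(1+e₀)·[C_r·log₁₀(σ'_p/σ'_0) + C_c·log₁₀(σ'_f/σ'_p)]
    = 7.7/1.84 × [0.07×log₁₀(70.7/59.822) + 0.41×log₁₀(78.647/70.7)]
    = 4.1848 × [0.0050791 + 0.018968] = 0.1006 m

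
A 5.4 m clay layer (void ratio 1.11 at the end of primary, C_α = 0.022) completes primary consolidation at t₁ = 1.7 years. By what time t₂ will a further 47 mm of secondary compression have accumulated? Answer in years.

S_s = C_α·H/(1+e_p)·log₁₀(t₂/t₁) ⇒ log₁₀(t₂/t₁) = S_s·(1+e_p)/(C_α·H).
log₁₀(t₂/t₁) = 0.047 × (1+1.11) / (0.022×5.4) = 0.8348
t₂ = t₁ × 10^0.8348 = 1.7 × 6.835 = 11.62 years

t₂ ≈ 11.6 years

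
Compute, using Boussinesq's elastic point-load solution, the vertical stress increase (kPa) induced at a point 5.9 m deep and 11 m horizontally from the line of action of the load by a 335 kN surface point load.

Δσ_z ≈ 0.108 kPa

Boussinesq vertical stress below a point load on an elastic half-space:
Δσ_z = 3P/(2πz²) · [1 + (r/z)²]^(−5/2)
r/z = 11/5.9 = 1.8644; [1+(r/z)²]^(−5/2) = 0.023592.
Δσ_z = 3×335/(2π×5.9²) × 0.023592 = 4.595 × 0.023592 = 0.1084 kPa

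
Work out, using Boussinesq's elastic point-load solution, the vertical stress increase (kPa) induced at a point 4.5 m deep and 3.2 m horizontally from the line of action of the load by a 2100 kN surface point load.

Boussinesq vertical stress below a point load on an elastic half-space:
Δσ_z = 3P/(2πz²) · [1 + (r/z)²]^(−5/2)
r/z = 3.2/4.5 = 0.71111; [1+(r/z)²]^(−5/2) = 0.35948.
Δσ_z = 3×2100/(2π×4.5²) × 0.35948 = 49.515 × 0.35948 = 17.8 kPa

Δσ_z ≈ 17.8 kPa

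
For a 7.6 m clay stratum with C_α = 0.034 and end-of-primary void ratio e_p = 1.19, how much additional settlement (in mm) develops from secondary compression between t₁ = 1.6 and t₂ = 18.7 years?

Secondary compression: S_s = C_α·H/(1+e_p)·log₁₀(t₂/t₁)
S_s = 0.034×7.6/(1+1.19)×log₁₀(18.7/1.6)
    = 0.118 × 1.068 = 0.126 m

S_s ≈ 126 mm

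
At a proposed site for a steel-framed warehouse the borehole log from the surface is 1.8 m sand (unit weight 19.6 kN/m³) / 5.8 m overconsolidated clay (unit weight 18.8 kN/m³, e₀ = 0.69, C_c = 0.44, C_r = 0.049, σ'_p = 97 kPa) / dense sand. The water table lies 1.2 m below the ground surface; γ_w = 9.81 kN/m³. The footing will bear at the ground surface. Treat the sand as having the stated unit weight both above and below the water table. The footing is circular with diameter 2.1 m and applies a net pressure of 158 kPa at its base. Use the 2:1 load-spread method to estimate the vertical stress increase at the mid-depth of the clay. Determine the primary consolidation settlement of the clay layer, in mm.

Mid-depth of clay below the ground surface: z = 1.8 + 5.8/2 = 4.7 m.
Total vertical stress at mid-clay: σ_v = 19.6×1.8 + 18.8×2.9 = 89.8 kPa.
Pore pressure: u = 9.81×(4.7 − 1.2) = 34.335 kPa.
Initial effective stress: σ'_0 = σ_v − u = 89.8 − 34.335 = 55.465 kPa.
Stress increase at mid-clay by the 2:1 spreading method:
Δσ ≈ qD²/(D+z)² = 158×2.1²/(2.1+4.7)² = 15.069 kPa
Final effective stress: σ'_f = 55.465 + 15.069 = 70.534 kPa.
σ'_f = 70.534 ≤ σ'_p = 97 kPa, so the clay remains overconsolidated and only the recompression index applies:
S_c = C_r·H/(1+e₀)·log₁₀(σ'_f/σ'_0) = 0.049×5.8/1.69×log₁₀(70.534/55.465)
    = 0.16817 × 0.10438 = 0.01755 m

S_c ≈ 17.6 mm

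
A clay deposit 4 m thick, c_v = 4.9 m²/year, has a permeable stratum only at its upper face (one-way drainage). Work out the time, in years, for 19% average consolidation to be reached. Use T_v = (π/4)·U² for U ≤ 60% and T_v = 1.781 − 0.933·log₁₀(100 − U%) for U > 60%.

t ≈ 0.0926 years

Drainage path length: H_d = H = 4 m (single drainage).
U ≤ 60%: T_v = (π/4)·U² = (π/4)×0.19² = 0.028353.
t = T_v·H_d²/c_v = 0.028353×4²/4.9 = 0.09258 years.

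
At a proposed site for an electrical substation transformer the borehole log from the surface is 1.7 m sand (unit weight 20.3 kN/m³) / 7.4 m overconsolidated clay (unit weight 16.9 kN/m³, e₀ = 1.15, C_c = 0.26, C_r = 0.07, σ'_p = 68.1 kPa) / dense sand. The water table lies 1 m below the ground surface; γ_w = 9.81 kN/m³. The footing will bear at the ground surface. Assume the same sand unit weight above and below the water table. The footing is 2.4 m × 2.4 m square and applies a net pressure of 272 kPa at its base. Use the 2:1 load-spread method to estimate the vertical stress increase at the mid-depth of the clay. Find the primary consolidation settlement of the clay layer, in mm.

S_c ≈ 85.3 mm

Mid-depth of clay below the ground surface: z = 1.7 + 7.4/2 = 5.4 m.
Total vertical stress at mid-clay: σ_v = 20.3×1.7 + 16.9×3.7 = 97.04 kPa.
Pore pressure: u = 9.81×(5.4 − 1) = 43.164 kPa.
Initial effective stress: σ'_0 = σ_v − u = 97.04 − 43.164 = 53.876 kPa.
Stress increase at mid-clay by the 2:1 spreading method:
Δσ = qBL/((B+z)(L+z)) = 272×2.4×2.4/((2.4+5.4)(2.4+5.4)) = 25.751 kPa
Final effective stress: σ'_f = 53.876 + 25.751 = 79.627 kPa.
σ'_f = 79.627 > σ'_p = 68.1 kPa, so the stress path crosses the preconsolidation pressure — recompression up to σ'_p, then virgin compression beyond:
S_c = H/(1+e₀)·[C_r·log₁₀(σ'_p/σ'_0) + C_c·log₁₀(σ'_f/σ'_p)]
    = 7.4/2.15 × [0.07×log₁₀(68.1/53.876) + 0.26×log₁₀(79.627/68.1)]
    = 3.4419 × [0.0071226 + 0.017657] = 0.08529 m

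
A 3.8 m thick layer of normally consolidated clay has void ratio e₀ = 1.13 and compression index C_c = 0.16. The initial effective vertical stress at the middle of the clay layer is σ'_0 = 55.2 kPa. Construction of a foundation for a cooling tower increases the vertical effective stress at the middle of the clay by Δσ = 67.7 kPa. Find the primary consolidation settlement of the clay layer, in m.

Final effective stress: σ'_f = σ'_0 + Δσ = 55.2 + 67.7 = 122.9 kPa.
Normally consolidated clay, so the full stress increment lies on the virgin compression line:
S_c = C_c·H/(1+e₀)·log₁₀(σ'_f/σ'_0) = 0.16×3.8/(1+1.13)×log₁₀(122.9/55.2)
    = 0.28545 × 0.34761 = 0.09923 m

S_c ≈ 0.0992 m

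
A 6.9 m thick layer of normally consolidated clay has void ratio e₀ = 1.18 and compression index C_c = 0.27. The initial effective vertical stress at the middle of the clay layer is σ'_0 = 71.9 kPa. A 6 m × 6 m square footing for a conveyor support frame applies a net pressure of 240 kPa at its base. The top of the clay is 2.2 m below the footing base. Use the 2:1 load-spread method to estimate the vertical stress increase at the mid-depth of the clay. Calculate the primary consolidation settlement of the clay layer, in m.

S_c ≈ 0.235 m

Mid-depth of clay below the footing base: z = 2.2 + 6.9/2 = 5.65 m.
Stress increase at mid-clay by the 2:1 spreading method:
Δσ = qBL/((B+z)(L+z)) = 240×6×6/((6+5.65)(6+5.65)) = 63.659 kPa
Final effective stress: σ'_f = σ'_0 + Δσ = 71.9 + 63.659 = 135.56 kPa.
Normally consolidated clay, so the full stress increment lies on the virgin compression line:
S_c = C_c·H/(1+e₀)·log₁₀(σ'_f/σ'_0) = 0.27×6.9/(1+1.18)×log₁₀(135.56/71.9)
    = 0.85459 × 0.2754 = 0.2354 m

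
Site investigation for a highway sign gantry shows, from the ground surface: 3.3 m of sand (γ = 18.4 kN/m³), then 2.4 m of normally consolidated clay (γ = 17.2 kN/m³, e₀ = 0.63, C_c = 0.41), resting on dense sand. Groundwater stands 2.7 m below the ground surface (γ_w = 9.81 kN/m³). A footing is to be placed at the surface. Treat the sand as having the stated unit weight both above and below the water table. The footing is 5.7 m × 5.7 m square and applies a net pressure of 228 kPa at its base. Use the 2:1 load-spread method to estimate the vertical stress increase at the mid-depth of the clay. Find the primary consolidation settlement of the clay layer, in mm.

S_c ≈ 197 mm

Mid-depth of clay below the ground surface: z = 3.3 + 2.4/2 = 4.5 m.
Total vertical stress at mid-clay: σ_v = 18.4×3.3 + 17.2×1.2 = 81.36 kPa.
Pore pressure: u = 9.81×(4.5 − 2.7) = 17.658 kPa.
Initial effective stress: σ'_0 = σ_v − u = 81.36 − 17.658 = 63.702 kPa.
Stress increase at mid-clay by the 2:1 spreading method:
Δσ = qBL/((B+z)(L+z)) = 228×5.7×5.7/((5.7+4.5)(5.7+4.5)) = 71.201 kPa
Final effective stress: σ'_f = σ'_0 + Δσ = 63.702 + 71.201 = 134.9 kPa.
Normally consolidated clay, so the full stress increment lies on the virgin compression line:
S_c = C_c·H/(1+e₀)·log₁₀(σ'_f/σ'_0) = 0.41×2.4/(1+0.63)×log₁₀(134.9/63.702)
    = 0.60368 × 0.32586 = 0.1967 m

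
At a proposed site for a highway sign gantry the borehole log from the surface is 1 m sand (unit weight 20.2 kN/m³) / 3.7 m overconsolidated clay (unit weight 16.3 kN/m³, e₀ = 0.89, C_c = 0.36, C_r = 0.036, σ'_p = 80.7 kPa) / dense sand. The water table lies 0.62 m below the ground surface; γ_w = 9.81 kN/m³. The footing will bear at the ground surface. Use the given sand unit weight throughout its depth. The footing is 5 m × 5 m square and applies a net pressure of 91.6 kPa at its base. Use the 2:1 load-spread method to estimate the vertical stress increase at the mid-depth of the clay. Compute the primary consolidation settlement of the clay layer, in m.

S_c ≈ 0.0256 m

Mid-depth of clay below the ground surface: z = 1 + 3.7/2 = 2.85 m.
Total vertical stress at mid-clay: σ_v = 20.2×1 + 16.3×1.85 = 50.355 kPa.
Pore pressure: u = 9.81×(2.85 − 0.62) = 21.876 kPa.
Initial effective stress: σ'_0 = σ_v − u = 50.355 − 21.876 = 28.479 kPa.
Stress increase at mid-clay by the 2:1 spreading method:
Δσ = qBL/((B+z)(L+z)) = 91.6×5×5/((5+2.85)(5+2.85)) = 37.162 kPa
Final effective stress: σ'_f = 28.479 + 37.162 = 65.641 kPa.
σ'_f = 65.641 ≤ σ'_p = 80.7 kPa, so the clay remains overconsolidated and only the recompression index applies:
S_c = C_r·H/(1+e₀)·log₁₀(σ'_f/σ'_0) = 0.036×3.7/1.89×log₁₀(65.641/28.479)
    = 0.070477 × 0.36265 = 0.02556 m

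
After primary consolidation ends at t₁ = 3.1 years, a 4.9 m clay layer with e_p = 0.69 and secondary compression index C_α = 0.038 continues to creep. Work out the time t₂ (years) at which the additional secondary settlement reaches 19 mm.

t₂ ≈ 4.61 years

S_s = C_α·H/(1+e_p)·log₁₀(t₂/t₁) ⇒ log₁₀(t₂/t₁) = S_s·(1+e_p)/(C_α·H).
log₁₀(t₂/t₁) = 0.019 × (1+0.69) / (0.038×4.9) = 0.1724
t₂ = t₁ × 10^0.1724 = 3.1 × 1.487 = 4.611 years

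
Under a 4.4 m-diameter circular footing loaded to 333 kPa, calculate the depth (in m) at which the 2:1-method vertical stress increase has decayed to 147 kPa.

2:1 spreading — at depth z the loaded area has grown by z in each plan dimension:
qD²/(D+z)² = Δσ_z ⇒ z = D(√(q/Δσ_z) − 1) = 4.4×(√(333/147) − 1) = 2.222 m

z ≈ 2.22 m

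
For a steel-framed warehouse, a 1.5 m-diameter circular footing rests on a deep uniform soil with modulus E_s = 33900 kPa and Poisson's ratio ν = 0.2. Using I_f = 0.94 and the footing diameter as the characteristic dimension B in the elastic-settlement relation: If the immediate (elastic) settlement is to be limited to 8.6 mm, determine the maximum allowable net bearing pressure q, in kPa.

q ≈ 215 kPa

S_e = q·B·(1−ν²)/E_s · I_f  ⇒  q = S_e·E_s / (B·(1−ν²)·I_f).
q = 0.0086 × 33900 / (1.5 × 0.96 × 0.94) = 215.4 kPa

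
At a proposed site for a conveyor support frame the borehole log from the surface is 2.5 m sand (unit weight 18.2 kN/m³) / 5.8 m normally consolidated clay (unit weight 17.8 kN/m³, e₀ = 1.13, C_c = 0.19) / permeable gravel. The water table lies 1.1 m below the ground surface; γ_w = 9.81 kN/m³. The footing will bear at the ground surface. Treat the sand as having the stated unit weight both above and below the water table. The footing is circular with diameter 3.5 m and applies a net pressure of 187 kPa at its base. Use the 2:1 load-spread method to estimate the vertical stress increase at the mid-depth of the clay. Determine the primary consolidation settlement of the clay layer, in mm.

Mid-depth of clay below the ground surface: z = 2.5 + 5.8/2 = 5.4 m.
Total vertical stress at mid-clay: σ_v = 18.2×2.5 + 17.8×2.9 = 97.12 kPa.
Pore pressure: u = 9.81×(5.4 − 1.1) = 42.183 kPa.
Initial effective stress: σ'_0 = σ_v − u = 97.12 − 42.183 = 54.937 kPa.
Stress increase at mid-clay by the 2:1 spreading method:
Δσ ≈ qD²/(D+z)² = 187×3.5²/(3.5+5.4)² = 28.92 kPa
Final effective stress: σ'_f = σ'_0 + Δσ = 54.937 + 28.92 = 83.857 kPa.
Normally consolidated clay, so the full stress increment lies on the virgin compression line:
S_c = C_c·H/(1+e₀)·log₁₀(σ'_f/σ'_0) = 0.19×5.8/(1+1.13)×log₁₀(83.857/54.937)
    = 0.51737 × 0.18367 = 0.09503 m

S_c ≈ 95 mm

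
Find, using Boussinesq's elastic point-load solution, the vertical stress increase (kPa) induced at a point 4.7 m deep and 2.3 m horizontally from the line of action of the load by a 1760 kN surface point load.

Δσ_z ≈ 22.2 kPa

Boussinesq vertical stress below a point load on an elastic half-space:
Δσ_z = 3P/(2πz²) · [1 + (r/z)²]^(−5/2)
r/z = 2.3/4.7 = 0.48936; [1+(r/z)²]^(−5/2) = 0.58466.
Δσ_z = 3×1760/(2π×4.7²) × 0.58466 = 38.042 × 0.58466 = 22.24 kPa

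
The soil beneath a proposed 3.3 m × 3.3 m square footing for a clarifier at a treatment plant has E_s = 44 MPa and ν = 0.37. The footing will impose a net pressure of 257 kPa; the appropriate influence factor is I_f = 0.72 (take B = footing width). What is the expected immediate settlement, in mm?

Immediate (elastic) settlement: S_e = q·B·(1−ν²)/E_s · I_f.
E_s = 44 MPa = 44000 kPa.
S_e = 257 × 3.3 × (1 − 0.37²) / 44000 × 0.72
    = 257 × 3.3 × 0.8631 / 44000 × 0.72
    = 0.01198 m = 11.98 mm

S_e ≈ 12 mm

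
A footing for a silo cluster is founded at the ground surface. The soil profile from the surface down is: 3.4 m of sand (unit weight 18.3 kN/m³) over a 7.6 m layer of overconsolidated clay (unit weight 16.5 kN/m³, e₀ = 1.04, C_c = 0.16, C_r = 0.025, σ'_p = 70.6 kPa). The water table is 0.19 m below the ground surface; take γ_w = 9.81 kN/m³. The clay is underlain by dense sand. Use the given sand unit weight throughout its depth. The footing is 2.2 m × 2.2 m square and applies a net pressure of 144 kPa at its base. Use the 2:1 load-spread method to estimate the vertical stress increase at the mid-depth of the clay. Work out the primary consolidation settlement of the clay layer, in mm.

Mid-depth of clay below the ground surface: z = 3.4 + 7.6/2 = 7.2 m.
Total vertical stress at mid-clay: σ_v = 18.3×3.4 + 16.5×3.8 = 124.92 kPa.
Pore pressure: u = 9.81×(7.2 − 0.19) = 68.768 kPa.
Initial effective stress: σ'_0 = σ_v − u = 124.92 − 68.768 = 56.152 kPa.
Stress increase at mid-clay by the 2:1 spreading method:
Δσ = qBL/((B+z)(L+z)) = 144×2.2×2.2/((2.2+7.2)(2.2+7.2)) = 7.8877 kPa
Final effective stress: σ'_f = 56.152 + 7.8877 = 64.04 kPa.
σ'_f = 64.04 ≤ σ'_p = 70.6 kPa, so the clay remains overconsolidated and only the recompression index applies:
S_c = C_r·H/(1+e₀)·log₁₀(σ'_f/σ'_0) = 0.025×7.6/2.04×log₁₀(64.04/56.152)
    = 0.093137 × 0.057086 = 0.005317 m

S_c ≈ 5.32 mm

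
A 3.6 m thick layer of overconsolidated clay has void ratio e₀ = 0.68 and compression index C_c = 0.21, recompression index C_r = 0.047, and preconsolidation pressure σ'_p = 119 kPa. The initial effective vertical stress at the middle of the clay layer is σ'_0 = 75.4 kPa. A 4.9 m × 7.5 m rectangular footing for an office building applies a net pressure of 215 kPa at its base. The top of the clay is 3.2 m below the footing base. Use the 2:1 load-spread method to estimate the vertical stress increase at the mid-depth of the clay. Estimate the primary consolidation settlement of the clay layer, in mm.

Mid-depth of clay below the footing base: z = 3.2 + 3.6/2 = 5 m.
Stress increase at mid-clay by the 2:1 spreading method:
Δσ = qBL/((B+z)(L+z)) = 215×4.9×7.5/((4.9+5)(7.5+5)) = 63.848 kPa
Final effective stress: σ'_f = 75.4 + 63.848 = 139.25 kPa.
σ'_f = 139.25 > σ'_p = 119 kPa, so the stress path crosses the preconsolidation pressure — recompression up to σ'_p, then virgin compression beyond:
S_c = H/(1+e₀)·[C_r·log₁₀(σ'_p/σ'_0) + C_c·log₁₀(σ'_f/σ'_p)]
    = 3.6/1.68 × [0.047×log₁₀(119/75.4) + 0.21×log₁₀(139.25/119)]
    = 2.1429 × [0.0093143 + 0.014332] = 0.05067 m

S_c ≈ 50.7 mm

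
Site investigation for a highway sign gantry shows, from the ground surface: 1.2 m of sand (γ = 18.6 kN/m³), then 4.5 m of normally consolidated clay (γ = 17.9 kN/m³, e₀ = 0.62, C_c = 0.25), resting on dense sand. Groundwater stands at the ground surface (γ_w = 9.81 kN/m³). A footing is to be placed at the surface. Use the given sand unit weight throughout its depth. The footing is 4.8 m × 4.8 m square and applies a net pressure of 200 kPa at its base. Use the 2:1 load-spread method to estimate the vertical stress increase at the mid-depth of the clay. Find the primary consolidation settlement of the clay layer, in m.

Mid-depth of clay below the ground surface: z = 1.2 + 4.5/2 = 3.45 m.
Total vertical stress at mid-clay: σ_v = 18.6×1.2 + 17.9×2.25 = 62.595 kPa.
Pore pressure: u = 9.81×(3.45 − 0) = 33.845 kPa.
Initial effective stress: σ'_0 = σ_v − u = 62.595 − 33.845 = 28.75 kPa.
Stress increase at mid-clay by the 2:1 spreading method:
Δσ = qBL/((B+z)(L+z)) = 200×4.8×4.8/((4.8+3.45)(4.8+3.45)) = 67.702 kPa
Final effective stress: σ'_f = σ'_0 + Δσ = 28.75 + 67.702 = 96.452 kPa.
Normally consolidated clay, so the full stress increment lies on the virgin compression line:
S_c = C_c·H/(1+e₀)·log₁₀(σ'_f/σ'_0) = 0.25×4.5/(1+0.62)×log₁₀(96.452/28.75)
    = 0.69444 × 0.52567 = 0.365 m

S_c ≈ 0.365 m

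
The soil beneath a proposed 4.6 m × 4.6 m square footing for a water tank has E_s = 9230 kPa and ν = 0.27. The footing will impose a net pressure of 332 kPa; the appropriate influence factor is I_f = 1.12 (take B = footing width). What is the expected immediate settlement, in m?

S_e ≈ 0.172 m

Immediate (elastic) settlement: S_e = q·B·(1−ν²)/E_s · I_f.
S_e = 332 × 4.6 × (1 − 0.27²) / 9230 × 1.12
    = 332 × 4.6 × 0.9271 / 9230 × 1.12
    = 0.1718 m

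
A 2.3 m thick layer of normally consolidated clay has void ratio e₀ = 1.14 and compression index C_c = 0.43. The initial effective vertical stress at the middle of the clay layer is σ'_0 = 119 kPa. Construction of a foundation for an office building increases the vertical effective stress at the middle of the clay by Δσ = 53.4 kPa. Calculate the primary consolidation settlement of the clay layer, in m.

Final effective stress: σ'_f = σ'_0 + Δσ = 119 + 53.4 = 172.4 kPa.
Normally consolidated clay, so the full stress increment lies on the virgin compression line:
S_c = C_c·H/(1+e₀)·log₁₀(σ'_f/σ'_0) = 0.43×2.3/(1+1.14)×log₁₀(172.4/119)
    = 0.46215 × 0.16099 = 0.0744 m

S_c ≈ 0.0744 m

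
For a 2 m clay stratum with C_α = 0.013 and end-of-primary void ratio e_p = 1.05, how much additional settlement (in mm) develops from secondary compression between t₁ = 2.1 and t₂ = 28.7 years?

S_s ≈ 14.4 mm

Secondary compression: S_s = C_α·H/(1+e_p)·log₁₀(t₂/t₁)
S_s = 0.013×2/(1+1.05)×log₁₀(28.7/2.1)
    = 0.01268 × 1.136 = 0.0144 m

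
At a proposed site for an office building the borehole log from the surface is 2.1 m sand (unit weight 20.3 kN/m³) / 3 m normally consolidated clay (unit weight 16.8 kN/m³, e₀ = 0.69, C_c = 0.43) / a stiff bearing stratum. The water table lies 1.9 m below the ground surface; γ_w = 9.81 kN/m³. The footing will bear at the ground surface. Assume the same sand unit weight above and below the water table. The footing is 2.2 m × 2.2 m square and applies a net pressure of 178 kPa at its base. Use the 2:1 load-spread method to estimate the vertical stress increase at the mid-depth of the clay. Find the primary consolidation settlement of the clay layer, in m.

Mid-depth of clay below the ground surface: z = 2.1 + 3/2 = 3.6 m.
Total vertical stress at mid-clay: σ_v = 20.3×2.1 + 16.8×1.5 = 67.83 kPa.
Pore pressure: u = 9.81×(3.6 − 1.9) = 16.677 kPa.
Initial effective stress: σ'_0 = σ_v − u = 67.83 − 16.677 = 51.153 kPa.
Stress increase at mid-clay by the 2:1 spreading method:
Δσ = qBL/((B+z)(L+z)) = 178×2.2×2.2/((2.2+3.6)(2.2+3.6)) = 25.61 kPa
Final effective stress: σ'_f = σ'_0 + Δσ = 51.153 + 25.61 = 76.763 kPa.
Normally consolidated clay, so the full stress increment lies on the virgin compression line:
S_c = C_c·H/(1+e₀)·log₁₀(σ'_f/σ'_0) = 0.43×3/(1+0.69)×log₁₀(76.763/51.153)
    = 0.76331 × 0.17628 = 0.1346 m

S_c ≈ 0.135 m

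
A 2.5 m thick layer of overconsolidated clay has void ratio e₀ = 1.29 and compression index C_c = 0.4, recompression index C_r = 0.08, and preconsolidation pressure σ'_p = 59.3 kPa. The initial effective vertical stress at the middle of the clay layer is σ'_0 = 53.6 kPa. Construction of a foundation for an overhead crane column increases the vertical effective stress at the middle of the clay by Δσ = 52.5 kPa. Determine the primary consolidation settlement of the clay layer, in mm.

Final effective stress: σ'_f = 53.6 + 52.5 = 106.1 kPa.
σ'_f = 106.1 > σ'_p = 59.3 kPa, so the stress path crosses the preconsolidation pressure — recompression up to σ'_p, then virgin compression beyond:
S_c = H/(1+e₀)·[C_r·log₁₀(σ'_p/σ'_0) + C_c·log₁₀(σ'_f/σ'_p)]
    = 2.5/2.29 × [0.08×log₁₀(59.3/53.6) + 0.4×log₁₀(106.1/59.3)]
    = 1.0917 × [0.0035112 + 0.10106] = 0.1142 m

S_c ≈ 114 mm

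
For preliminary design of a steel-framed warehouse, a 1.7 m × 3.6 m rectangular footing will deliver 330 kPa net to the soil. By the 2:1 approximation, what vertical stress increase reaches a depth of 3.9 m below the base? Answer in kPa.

By the 2:1 method the load spreads at 1 horizontal : 2 vertical, so at depth z the loaded area has grown by z in each plan dimension:
Δσ = qBL/((B+z)(L+z)) = 330×1.7×3.6/((1.7+3.9)(3.6+3.9)) = 48.086 kPa

Δσ_z ≈ 48.1 kPa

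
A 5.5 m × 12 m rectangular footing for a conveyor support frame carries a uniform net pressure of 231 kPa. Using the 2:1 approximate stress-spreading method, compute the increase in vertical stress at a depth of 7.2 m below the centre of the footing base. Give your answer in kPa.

Δσ_z ≈ 62.5 kPa

By the 2:1 method the load spreads at 1 horizontal : 2 vertical, so at depth z the loaded area has grown by z in each plan dimension:
Δσ = qBL/((B+z)(L+z)) = 231×5.5×12/((5.5+7.2)(12+7.2)) = 62.525 kPa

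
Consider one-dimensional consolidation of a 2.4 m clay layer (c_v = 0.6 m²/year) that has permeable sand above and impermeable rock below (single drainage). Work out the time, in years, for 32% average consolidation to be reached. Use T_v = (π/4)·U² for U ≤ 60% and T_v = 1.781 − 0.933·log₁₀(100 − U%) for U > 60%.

Drainage path length: H_d = H = 2.4 m (single drainage).
U ≤ 60%: T_v = (π/4)·U² = (π/4)×0.32² = 0.080425.
t = T_v·H_d²/c_v = 0.080425×2.4²/0.6 = 0.7721 years.

t ≈ 0.772 years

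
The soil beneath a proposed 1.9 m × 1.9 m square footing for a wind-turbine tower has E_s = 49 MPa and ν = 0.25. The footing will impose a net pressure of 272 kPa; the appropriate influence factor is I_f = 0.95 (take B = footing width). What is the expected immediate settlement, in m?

S_e ≈ 0.00939 m

Immediate (elastic) settlement: S_e = q·B·(1−ν²)/E_s · I_f.
E_s = 49 MPa = 49000 kPa.
S_e = 272 × 1.9 × (1 − 0.25²) / 49000 × 0.95
    = 272 × 1.9 × 0.9375 / 49000 × 0.95
    = 0.009393 m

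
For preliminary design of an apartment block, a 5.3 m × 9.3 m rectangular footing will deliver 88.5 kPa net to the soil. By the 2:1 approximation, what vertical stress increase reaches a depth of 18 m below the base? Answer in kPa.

By the 2:1 method the load spreads at 1 horizontal : 2 vertical, so at depth z the loaded area has grown by z in each plan dimension:
Δσ = qBL/((B+z)(L+z)) = 88.5×5.3×9.3/((5.3+18)(9.3+18)) = 6.8578 kPa

Δσ_z ≈ 6.86 kPa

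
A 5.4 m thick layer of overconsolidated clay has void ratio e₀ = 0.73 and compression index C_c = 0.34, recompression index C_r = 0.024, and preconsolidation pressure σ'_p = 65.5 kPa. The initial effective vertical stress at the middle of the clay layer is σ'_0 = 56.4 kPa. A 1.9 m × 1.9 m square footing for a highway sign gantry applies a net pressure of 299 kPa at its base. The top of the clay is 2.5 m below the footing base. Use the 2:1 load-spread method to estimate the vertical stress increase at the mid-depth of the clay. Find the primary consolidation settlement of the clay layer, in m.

Mid-depth of clay below the footing base: z = 2.5 + 5.4/2 = 5.2 m.
Stress increase at mid-clay by the 2:1 spreading method:
Δσ = qBL/((B+z)(L+z)) = 299×1.9×1.9/((1.9+5.2)(1.9+5.2)) = 21.412 kPa
Final effective stress: σ'_f = 56.4 + 21.412 = 77.812 kPa.
σ'_f = 77.812 > σ'_p = 65.5 kPa, so the stress path crosses the preconsolidation pressure — recompression up to σ'_p, then virgin compression beyond:
S_c = H/(1+e₀)·[C_r·log₁₀(σ'_p/σ'_0) + C_c·log₁₀(σ'_f/σ'_p)]
    = 5.4/1.73 × [0.024×log₁₀(65.5/56.4) + 0.34×log₁₀(77.812/65.5)]
    = 3.1214 × [0.0015591 + 0.025434] = 0.08426 m

S_c ≈ 0.0843 m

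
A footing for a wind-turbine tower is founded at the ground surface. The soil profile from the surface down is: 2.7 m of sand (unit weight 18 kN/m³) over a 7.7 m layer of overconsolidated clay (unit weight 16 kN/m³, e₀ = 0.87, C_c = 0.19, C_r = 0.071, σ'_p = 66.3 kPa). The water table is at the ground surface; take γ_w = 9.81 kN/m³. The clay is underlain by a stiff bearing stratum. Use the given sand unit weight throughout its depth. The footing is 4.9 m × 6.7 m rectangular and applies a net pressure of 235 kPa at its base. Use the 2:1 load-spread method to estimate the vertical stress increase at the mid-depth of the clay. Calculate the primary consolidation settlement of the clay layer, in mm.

Mid-depth of clay below the ground surface: z = 2.7 + 7.7/2 = 6.55 m.
Total vertical stress at mid-clay: σ_v = 18×2.7 + 16×3.85 = 110.2 kPa.
Pore pressure: u = 9.81×(6.55 − 0) = 64.255 kPa.
Initial effective stress: σ'_0 = σ_v − u = 110.2 − 64.255 = 45.945 kPa.
Stress increase at mid-clay by the 2:1 spreading method:
Δσ = qBL/((B+z)(L+z)) = 235×4.9×6.7/((4.9+6.55)(6.7+6.55)) = 50.853 kPa
Final effective stress: σ'_f = 45.945 + 50.853 = 96.798 kPa.
σ'_f = 96.798 > σ'_p = 66.3 kPa, so the stress path crosses the preconsolidation pressure — recompression up to σ'_p, then virgin compression beyond:
S_c = H/(1+e₀)·[C_r·log₁₀(σ'_p/σ'_0) + C_c·log₁₀(σ'_f/σ'_p)]
    = 7.7/1.87 × [0.071×log₁₀(66.3/45.945) + 0.19×log₁₀(96.798/66.3)]
    = 4.1176 × [0.011309 + 0.031227] = 0.1751 m

S_c ≈ 175 mm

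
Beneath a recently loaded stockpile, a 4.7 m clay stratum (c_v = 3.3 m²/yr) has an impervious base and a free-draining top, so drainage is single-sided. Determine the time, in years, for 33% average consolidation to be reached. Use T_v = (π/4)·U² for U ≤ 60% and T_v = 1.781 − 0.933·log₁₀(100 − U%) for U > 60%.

t ≈ 0.573 years

Drainage path length: H_d = H = 4.7 m (single drainage).
U ≤ 60%: T_v = (π/4)·U² = (π/4)×0.33² = 0.08553.
t = T_v·H_d²/c_v = 0.08553×4.7²/3.3 = 0.5725 years.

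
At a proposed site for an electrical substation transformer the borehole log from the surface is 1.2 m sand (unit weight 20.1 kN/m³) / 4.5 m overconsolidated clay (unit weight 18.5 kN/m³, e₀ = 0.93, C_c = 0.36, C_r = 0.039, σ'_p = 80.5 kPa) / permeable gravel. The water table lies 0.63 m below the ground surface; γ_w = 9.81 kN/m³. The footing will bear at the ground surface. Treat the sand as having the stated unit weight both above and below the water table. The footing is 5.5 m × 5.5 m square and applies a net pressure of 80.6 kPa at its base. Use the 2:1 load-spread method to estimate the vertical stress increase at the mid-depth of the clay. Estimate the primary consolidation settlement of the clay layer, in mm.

Mid-depth of clay below the ground surface: z = 1.2 + 4.5/2 = 3.45 m.
Total vertical stress at mid-clay: σ_v = 20.1×1.2 + 18.5×2.25 = 65.745 kPa.
Pore pressure: u = 9.81×(3.45 − 0.63) = 27.664 kPa.
Initial effective stress: σ'_0 = σ_v − u = 65.745 − 27.664 = 38.081 kPa.
Stress increase at mid-clay by the 2:1 spreading method:
Δσ = qBL/((B+z)(L+z)) = 80.6×5.5×5.5/((5.5+3.45)(5.5+3.45)) = 30.438 kPa
Final effective stress: σ'_f = 38.081 + 30.438 = 68.519 kPa.
σ'_f = 68.519 ≤ σ'_p = 80.5 kPa, so the clay remains overconsolidated and only the recompression index applies:
S_c = C_r·H/(1+e₀)·log₁₀(σ'_f/σ'_0) = 0.039×4.5/1.93×log₁₀(68.519/38.081)
    = 0.090932 × 0.2551 = 0.0232 m

S_c ≈ 23.2 mm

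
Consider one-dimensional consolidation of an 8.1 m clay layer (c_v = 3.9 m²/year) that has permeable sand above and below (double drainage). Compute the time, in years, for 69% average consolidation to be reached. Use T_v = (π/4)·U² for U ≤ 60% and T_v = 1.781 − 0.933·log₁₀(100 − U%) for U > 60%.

Drainage path length: H_d = H/2 = 4.05 m (double drainage).
U > 60%: T_v = 1.781 − 0.933·log₁₀(100 − 69) = 0.38956.
t = T_v·H_d²/c_v = 0.38956×4.05²/3.9 = 1.638 years.

t ≈ 1.64 years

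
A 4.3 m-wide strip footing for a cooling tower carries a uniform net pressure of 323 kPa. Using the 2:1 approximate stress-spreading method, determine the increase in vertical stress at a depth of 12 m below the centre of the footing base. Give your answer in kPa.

Δσ_z ≈ 85.2 kPa

By the 2:1 method the load spreads at 1 horizontal : 2 vertical, so at depth z the loaded area has grown by z in each plan dimension:
Δσ = qB/(B+z) = 323×4.3/(4.3+12) = 85.209 kPa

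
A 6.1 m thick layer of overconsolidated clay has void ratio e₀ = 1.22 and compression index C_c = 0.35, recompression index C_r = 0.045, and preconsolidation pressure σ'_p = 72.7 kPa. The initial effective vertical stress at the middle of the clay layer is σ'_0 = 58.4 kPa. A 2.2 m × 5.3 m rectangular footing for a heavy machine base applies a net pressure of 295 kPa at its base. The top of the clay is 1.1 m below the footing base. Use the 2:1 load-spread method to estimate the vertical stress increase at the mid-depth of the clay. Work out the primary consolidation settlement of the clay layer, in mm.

Mid-depth of clay below the footing base: z = 1.1 + 6.1/2 = 4.15 m.
Stress increase at mid-clay by the 2:1 spreading method:
Δσ = qBL/((B+z)(L+z)) = 295×2.2×5.3/((2.2+4.15)(5.3+4.15)) = 57.321 kPa
Final effective stress: σ'_f = 58.4 + 57.321 = 115.72 kPa.
σ'_f = 115.72 > σ'_p = 72.7 kPa, so the stress path crosses the preconsolidation pressure — recompression up to σ'_p, then virgin compression beyond:
S_c = H/(1+e₀)·[C_r·log₁₀(σ'_p/σ'_0) + C_c·log₁₀(σ'_f/σ'_p)]
    = 6.1/2.22 × [0.045×log₁₀(72.7/58.4) + 0.35×log₁₀(115.72/72.7)]
    = 2.7477 × [0.0042805 + 0.070656] = 0.2059 m

S_c ≈ 206 mm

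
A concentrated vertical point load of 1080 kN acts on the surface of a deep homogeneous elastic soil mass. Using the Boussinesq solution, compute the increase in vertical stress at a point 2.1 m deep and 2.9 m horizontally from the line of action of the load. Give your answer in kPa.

Δσ_z ≈ 8.12 kPa

Boussinesq vertical stress below a point load on an elastic half-space:
Δσ_z = 3P/(2πz²) · [1 + (r/z)²]^(−5/2)
r/z = 2.9/2.1 = 1.381; [1+(r/z)²]^(−5/2) = 0.069403.
Δσ_z = 3×1080/(2π×2.1²) × 0.069403 = 116.93 × 0.069403 = 8.115 kPa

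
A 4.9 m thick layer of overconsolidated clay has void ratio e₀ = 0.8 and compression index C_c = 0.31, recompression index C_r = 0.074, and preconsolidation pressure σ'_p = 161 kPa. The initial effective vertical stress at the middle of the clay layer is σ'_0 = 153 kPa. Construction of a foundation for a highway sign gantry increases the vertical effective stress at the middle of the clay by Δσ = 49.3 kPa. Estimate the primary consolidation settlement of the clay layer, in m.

S_c ≈ 0.0881 m

Final effective stress: σ'_f = 153 + 49.3 = 202.3 kPa.
σ'_f = 202.3 > σ'_p = 161 kPa, so the stress path crosses the preconsolidation pressure — recompression up to σ'_p, then virgin compression beyond:
S_c = H/(1+e₀)·[C_r·log₁₀(σ'_p/σ'_0) + C_c·log₁₀(σ'_f/σ'_p)]
    = 4.9/1.8 × [0.074×log₁₀(161/153) + 0.31×log₁₀(202.3/161)]
    = 2.7222 × [0.0016379 + 0.030743] = 0.08815 m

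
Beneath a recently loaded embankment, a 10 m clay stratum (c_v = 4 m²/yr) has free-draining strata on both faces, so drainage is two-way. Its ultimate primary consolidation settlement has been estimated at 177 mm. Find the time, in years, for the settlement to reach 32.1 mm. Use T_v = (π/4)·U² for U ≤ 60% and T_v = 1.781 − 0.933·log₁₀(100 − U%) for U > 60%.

Drainage path length: H_d = H/2 = 5 m (double drainage).
U = S(t)/S_ult = 32.1/177 = 0.1814.
U ≤ 60%: T_v = (π/4)·U² = (π/4)×0.18136² = 0.025832.
t = T_v·H_d²/c_v = 0.025832×5²/4 = 0.1615 years.

t ≈ 0.161 years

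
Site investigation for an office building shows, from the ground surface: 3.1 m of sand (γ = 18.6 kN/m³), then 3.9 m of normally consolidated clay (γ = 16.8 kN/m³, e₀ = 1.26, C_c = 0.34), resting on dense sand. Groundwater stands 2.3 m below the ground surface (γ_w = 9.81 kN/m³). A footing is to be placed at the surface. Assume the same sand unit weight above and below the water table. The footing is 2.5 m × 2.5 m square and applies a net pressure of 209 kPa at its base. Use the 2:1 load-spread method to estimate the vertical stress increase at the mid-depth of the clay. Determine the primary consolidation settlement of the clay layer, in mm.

Mid-depth of clay below the ground surface: z = 3.1 + 3.9/2 = 5.05 m.
Total vertical stress at mid-clay: σ_v = 18.6×3.1 + 16.8×1.95 = 90.42 kPa.
Pore pressure: u = 9.81×(5.05 − 2.3) = 26.978 kPa.
Initial effective stress: σ'_0 = σ_v − u = 90.42 − 26.978 = 63.442 kPa.
Stress increase at mid-clay by the 2:1 spreading method:
Δσ = qBL/((B+z)(L+z)) = 209×2.5×2.5/((2.5+5.05)(2.5+5.05)) = 22.916 kPa
Final effective stress: σ'_f = σ'_0 + Δσ = 63.442 + 22.916 = 86.358 kPa.
Normally consolidated clay, so the full stress increment lies on the virgin compression line:
S_c = C_c·H/(1+e₀)·log₁₀(σ'_f/σ'_0) = 0.34×3.9/(1+1.26)×log₁₀(86.358/63.442)
    = 0.58673 × 0.13393 = 0.07858 m

S_c ≈ 78.6 mm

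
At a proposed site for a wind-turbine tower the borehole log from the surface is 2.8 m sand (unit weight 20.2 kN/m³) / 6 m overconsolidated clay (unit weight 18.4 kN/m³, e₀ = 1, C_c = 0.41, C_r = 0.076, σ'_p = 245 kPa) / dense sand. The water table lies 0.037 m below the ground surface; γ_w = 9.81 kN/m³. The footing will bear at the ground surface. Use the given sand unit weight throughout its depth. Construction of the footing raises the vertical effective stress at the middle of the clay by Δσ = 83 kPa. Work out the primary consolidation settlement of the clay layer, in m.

Mid-depth of clay below the ground surface: z = 2.8 + 6/2 = 5.8 m.
Total vertical stress at mid-clay: σ_v = 20.2×2.8 + 18.4×3 = 111.76 kPa.
Pore pressure: u = 9.81×(5.8 − 0.037) = 56.535 kPa.
Initial effective stress: σ'_0 = σ_v − u = 111.76 − 56.535 = 55.225 kPa.
Final effective stress: σ'_f = 55.225 + 83 = 138.22 kPa.
σ'_f = 138.22 ≤ σ'_p = 245 kPa, so the clay remains overconsolidated and only the recompression index applies:
S_c = C_r·H/(1+e₀)·log₁₀(σ'_f/σ'_0) = 0.076×6/2×log₁₀(138.22/55.225)
    = 0.228 × 0.39844 = 0.09084 m

S_c ≈ 0.0908 m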